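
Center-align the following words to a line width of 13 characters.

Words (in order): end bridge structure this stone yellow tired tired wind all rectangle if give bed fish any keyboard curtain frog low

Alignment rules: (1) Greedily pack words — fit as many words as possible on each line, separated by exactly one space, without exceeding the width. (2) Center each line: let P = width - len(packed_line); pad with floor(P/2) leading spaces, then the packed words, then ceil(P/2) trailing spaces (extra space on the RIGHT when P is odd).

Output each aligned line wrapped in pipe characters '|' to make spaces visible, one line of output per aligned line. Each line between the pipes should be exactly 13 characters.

Answer: | end bridge  |
|  structure  |
| this stone  |
|yellow tired |
| tired wind  |
|all rectangle|
| if give bed |
|  fish any   |
|  keyboard   |
|curtain frog |
|     low     |

Derivation:
Line 1: ['end', 'bridge'] (min_width=10, slack=3)
Line 2: ['structure'] (min_width=9, slack=4)
Line 3: ['this', 'stone'] (min_width=10, slack=3)
Line 4: ['yellow', 'tired'] (min_width=12, slack=1)
Line 5: ['tired', 'wind'] (min_width=10, slack=3)
Line 6: ['all', 'rectangle'] (min_width=13, slack=0)
Line 7: ['if', 'give', 'bed'] (min_width=11, slack=2)
Line 8: ['fish', 'any'] (min_width=8, slack=5)
Line 9: ['keyboard'] (min_width=8, slack=5)
Line 10: ['curtain', 'frog'] (min_width=12, slack=1)
Line 11: ['low'] (min_width=3, slack=10)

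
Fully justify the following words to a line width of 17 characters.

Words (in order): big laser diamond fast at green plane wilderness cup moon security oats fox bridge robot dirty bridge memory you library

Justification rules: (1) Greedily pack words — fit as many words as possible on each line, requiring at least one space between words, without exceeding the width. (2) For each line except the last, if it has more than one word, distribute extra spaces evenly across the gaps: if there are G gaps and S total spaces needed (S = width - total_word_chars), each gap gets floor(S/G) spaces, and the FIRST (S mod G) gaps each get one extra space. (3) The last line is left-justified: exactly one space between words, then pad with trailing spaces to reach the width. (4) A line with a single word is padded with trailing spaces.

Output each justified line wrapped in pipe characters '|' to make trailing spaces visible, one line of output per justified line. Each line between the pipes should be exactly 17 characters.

Answer: |big laser diamond|
|fast   at   green|
|plane  wilderness|
|cup moon security|
|oats  fox  bridge|
|robot       dirty|
|bridge memory you|
|library          |

Derivation:
Line 1: ['big', 'laser', 'diamond'] (min_width=17, slack=0)
Line 2: ['fast', 'at', 'green'] (min_width=13, slack=4)
Line 3: ['plane', 'wilderness'] (min_width=16, slack=1)
Line 4: ['cup', 'moon', 'security'] (min_width=17, slack=0)
Line 5: ['oats', 'fox', 'bridge'] (min_width=15, slack=2)
Line 6: ['robot', 'dirty'] (min_width=11, slack=6)
Line 7: ['bridge', 'memory', 'you'] (min_width=17, slack=0)
Line 8: ['library'] (min_width=7, slack=10)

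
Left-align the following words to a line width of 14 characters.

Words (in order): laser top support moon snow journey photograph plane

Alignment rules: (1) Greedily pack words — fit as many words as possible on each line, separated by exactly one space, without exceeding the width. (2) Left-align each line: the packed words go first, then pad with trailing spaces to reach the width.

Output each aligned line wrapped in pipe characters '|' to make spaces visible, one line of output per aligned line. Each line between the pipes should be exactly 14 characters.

Answer: |laser top     |
|support moon  |
|snow journey  |
|photograph    |
|plane         |

Derivation:
Line 1: ['laser', 'top'] (min_width=9, slack=5)
Line 2: ['support', 'moon'] (min_width=12, slack=2)
Line 3: ['snow', 'journey'] (min_width=12, slack=2)
Line 4: ['photograph'] (min_width=10, slack=4)
Line 5: ['plane'] (min_width=5, slack=9)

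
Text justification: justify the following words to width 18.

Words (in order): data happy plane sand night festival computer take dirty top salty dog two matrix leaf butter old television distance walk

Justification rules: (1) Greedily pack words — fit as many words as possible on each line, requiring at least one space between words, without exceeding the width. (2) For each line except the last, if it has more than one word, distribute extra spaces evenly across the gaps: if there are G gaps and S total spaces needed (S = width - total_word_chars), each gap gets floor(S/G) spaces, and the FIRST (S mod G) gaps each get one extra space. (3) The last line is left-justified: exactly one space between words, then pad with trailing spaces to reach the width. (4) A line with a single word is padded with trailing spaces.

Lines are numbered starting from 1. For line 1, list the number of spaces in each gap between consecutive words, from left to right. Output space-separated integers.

Line 1: ['data', 'happy', 'plane'] (min_width=16, slack=2)
Line 2: ['sand', 'night'] (min_width=10, slack=8)
Line 3: ['festival', 'computer'] (min_width=17, slack=1)
Line 4: ['take', 'dirty', 'top'] (min_width=14, slack=4)
Line 5: ['salty', 'dog', 'two'] (min_width=13, slack=5)
Line 6: ['matrix', 'leaf', 'butter'] (min_width=18, slack=0)
Line 7: ['old', 'television'] (min_width=14, slack=4)
Line 8: ['distance', 'walk'] (min_width=13, slack=5)

Answer: 2 2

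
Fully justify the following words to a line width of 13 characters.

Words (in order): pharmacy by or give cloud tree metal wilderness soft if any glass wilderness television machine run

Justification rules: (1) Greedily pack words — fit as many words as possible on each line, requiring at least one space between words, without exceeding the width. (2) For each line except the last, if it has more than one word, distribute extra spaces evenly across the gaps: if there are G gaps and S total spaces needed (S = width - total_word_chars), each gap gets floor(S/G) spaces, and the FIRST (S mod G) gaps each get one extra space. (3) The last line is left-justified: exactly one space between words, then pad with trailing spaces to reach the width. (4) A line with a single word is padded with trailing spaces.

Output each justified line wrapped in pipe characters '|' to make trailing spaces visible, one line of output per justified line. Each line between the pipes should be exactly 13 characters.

Line 1: ['pharmacy', 'by'] (min_width=11, slack=2)
Line 2: ['or', 'give', 'cloud'] (min_width=13, slack=0)
Line 3: ['tree', 'metal'] (min_width=10, slack=3)
Line 4: ['wilderness'] (min_width=10, slack=3)
Line 5: ['soft', 'if', 'any'] (min_width=11, slack=2)
Line 6: ['glass'] (min_width=5, slack=8)
Line 7: ['wilderness'] (min_width=10, slack=3)
Line 8: ['television'] (min_width=10, slack=3)
Line 9: ['machine', 'run'] (min_width=11, slack=2)

Answer: |pharmacy   by|
|or give cloud|
|tree    metal|
|wilderness   |
|soft  if  any|
|glass        |
|wilderness   |
|television   |
|machine run  |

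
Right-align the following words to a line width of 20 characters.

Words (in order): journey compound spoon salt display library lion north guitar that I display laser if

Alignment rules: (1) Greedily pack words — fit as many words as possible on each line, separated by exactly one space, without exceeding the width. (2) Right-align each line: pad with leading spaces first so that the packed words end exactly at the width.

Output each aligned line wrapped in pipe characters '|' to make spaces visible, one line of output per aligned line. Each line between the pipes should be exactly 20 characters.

Line 1: ['journey', 'compound'] (min_width=16, slack=4)
Line 2: ['spoon', 'salt', 'display'] (min_width=18, slack=2)
Line 3: ['library', 'lion', 'north'] (min_width=18, slack=2)
Line 4: ['guitar', 'that', 'I'] (min_width=13, slack=7)
Line 5: ['display', 'laser', 'if'] (min_width=16, slack=4)

Answer: |    journey compound|
|  spoon salt display|
|  library lion north|
|       guitar that I|
|    display laser if|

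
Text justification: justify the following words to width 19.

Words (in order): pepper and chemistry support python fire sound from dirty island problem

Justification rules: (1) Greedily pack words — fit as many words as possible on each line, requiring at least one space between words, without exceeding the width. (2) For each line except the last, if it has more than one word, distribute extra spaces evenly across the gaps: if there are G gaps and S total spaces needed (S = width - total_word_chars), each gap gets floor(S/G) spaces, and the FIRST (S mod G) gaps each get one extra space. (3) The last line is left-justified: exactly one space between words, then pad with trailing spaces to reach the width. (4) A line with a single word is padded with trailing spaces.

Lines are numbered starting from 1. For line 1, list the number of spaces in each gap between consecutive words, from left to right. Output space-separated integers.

Line 1: ['pepper', 'and'] (min_width=10, slack=9)
Line 2: ['chemistry', 'support'] (min_width=17, slack=2)
Line 3: ['python', 'fire', 'sound'] (min_width=17, slack=2)
Line 4: ['from', 'dirty', 'island'] (min_width=17, slack=2)
Line 5: ['problem'] (min_width=7, slack=12)

Answer: 10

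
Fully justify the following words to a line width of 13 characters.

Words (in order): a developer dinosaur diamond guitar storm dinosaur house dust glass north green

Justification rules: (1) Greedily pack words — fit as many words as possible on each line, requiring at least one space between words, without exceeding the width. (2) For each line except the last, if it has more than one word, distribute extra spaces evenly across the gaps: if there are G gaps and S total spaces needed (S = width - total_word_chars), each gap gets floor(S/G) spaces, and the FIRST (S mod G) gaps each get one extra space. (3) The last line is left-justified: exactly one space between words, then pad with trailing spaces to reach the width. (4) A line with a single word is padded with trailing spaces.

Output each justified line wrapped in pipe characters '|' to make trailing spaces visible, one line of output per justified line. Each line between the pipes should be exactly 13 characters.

Line 1: ['a', 'developer'] (min_width=11, slack=2)
Line 2: ['dinosaur'] (min_width=8, slack=5)
Line 3: ['diamond'] (min_width=7, slack=6)
Line 4: ['guitar', 'storm'] (min_width=12, slack=1)
Line 5: ['dinosaur'] (min_width=8, slack=5)
Line 6: ['house', 'dust'] (min_width=10, slack=3)
Line 7: ['glass', 'north'] (min_width=11, slack=2)
Line 8: ['green'] (min_width=5, slack=8)

Answer: |a   developer|
|dinosaur     |
|diamond      |
|guitar  storm|
|dinosaur     |
|house    dust|
|glass   north|
|green        |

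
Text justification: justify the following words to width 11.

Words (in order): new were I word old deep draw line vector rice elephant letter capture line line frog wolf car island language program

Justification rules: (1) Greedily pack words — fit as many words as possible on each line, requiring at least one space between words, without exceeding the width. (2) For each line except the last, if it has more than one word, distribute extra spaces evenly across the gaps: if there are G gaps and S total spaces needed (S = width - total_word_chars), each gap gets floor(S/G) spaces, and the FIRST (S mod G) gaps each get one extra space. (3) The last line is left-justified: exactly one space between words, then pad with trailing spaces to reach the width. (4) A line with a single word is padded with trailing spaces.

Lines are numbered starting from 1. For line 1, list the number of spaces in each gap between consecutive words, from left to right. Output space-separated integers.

Line 1: ['new', 'were', 'I'] (min_width=10, slack=1)
Line 2: ['word', 'old'] (min_width=8, slack=3)
Line 3: ['deep', 'draw'] (min_width=9, slack=2)
Line 4: ['line', 'vector'] (min_width=11, slack=0)
Line 5: ['rice'] (min_width=4, slack=7)
Line 6: ['elephant'] (min_width=8, slack=3)
Line 7: ['letter'] (min_width=6, slack=5)
Line 8: ['capture'] (min_width=7, slack=4)
Line 9: ['line', 'line'] (min_width=9, slack=2)
Line 10: ['frog', 'wolf'] (min_width=9, slack=2)
Line 11: ['car', 'island'] (min_width=10, slack=1)
Line 12: ['language'] (min_width=8, slack=3)
Line 13: ['program'] (min_width=7, slack=4)

Answer: 2 1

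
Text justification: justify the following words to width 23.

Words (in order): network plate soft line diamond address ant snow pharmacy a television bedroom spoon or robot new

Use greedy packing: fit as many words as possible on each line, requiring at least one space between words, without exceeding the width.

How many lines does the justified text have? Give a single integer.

Line 1: ['network', 'plate', 'soft', 'line'] (min_width=23, slack=0)
Line 2: ['diamond', 'address', 'ant'] (min_width=19, slack=4)
Line 3: ['snow', 'pharmacy', 'a'] (min_width=15, slack=8)
Line 4: ['television', 'bedroom'] (min_width=18, slack=5)
Line 5: ['spoon', 'or', 'robot', 'new'] (min_width=18, slack=5)
Total lines: 5

Answer: 5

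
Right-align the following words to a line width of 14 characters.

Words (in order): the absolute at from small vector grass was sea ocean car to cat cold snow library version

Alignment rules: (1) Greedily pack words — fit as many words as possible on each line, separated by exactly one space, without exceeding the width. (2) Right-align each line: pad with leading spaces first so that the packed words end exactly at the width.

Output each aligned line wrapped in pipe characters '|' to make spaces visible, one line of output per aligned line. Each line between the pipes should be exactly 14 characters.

Answer: |  the absolute|
| at from small|
|  vector grass|
| was sea ocean|
|    car to cat|
|     cold snow|
|       library|
|       version|

Derivation:
Line 1: ['the', 'absolute'] (min_width=12, slack=2)
Line 2: ['at', 'from', 'small'] (min_width=13, slack=1)
Line 3: ['vector', 'grass'] (min_width=12, slack=2)
Line 4: ['was', 'sea', 'ocean'] (min_width=13, slack=1)
Line 5: ['car', 'to', 'cat'] (min_width=10, slack=4)
Line 6: ['cold', 'snow'] (min_width=9, slack=5)
Line 7: ['library'] (min_width=7, slack=7)
Line 8: ['version'] (min_width=7, slack=7)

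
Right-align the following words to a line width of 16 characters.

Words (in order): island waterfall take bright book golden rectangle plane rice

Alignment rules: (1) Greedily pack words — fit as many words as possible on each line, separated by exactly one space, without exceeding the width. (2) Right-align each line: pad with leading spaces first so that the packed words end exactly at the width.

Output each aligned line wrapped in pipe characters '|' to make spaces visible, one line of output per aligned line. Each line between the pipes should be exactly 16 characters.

Line 1: ['island', 'waterfall'] (min_width=16, slack=0)
Line 2: ['take', 'bright', 'book'] (min_width=16, slack=0)
Line 3: ['golden', 'rectangle'] (min_width=16, slack=0)
Line 4: ['plane', 'rice'] (min_width=10, slack=6)

Answer: |island waterfall|
|take bright book|
|golden rectangle|
|      plane rice|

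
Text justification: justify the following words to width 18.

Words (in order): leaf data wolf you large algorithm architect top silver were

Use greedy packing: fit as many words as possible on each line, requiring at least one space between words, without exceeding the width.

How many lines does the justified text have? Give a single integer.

Answer: 4

Derivation:
Line 1: ['leaf', 'data', 'wolf', 'you'] (min_width=18, slack=0)
Line 2: ['large', 'algorithm'] (min_width=15, slack=3)
Line 3: ['architect', 'top'] (min_width=13, slack=5)
Line 4: ['silver', 'were'] (min_width=11, slack=7)
Total lines: 4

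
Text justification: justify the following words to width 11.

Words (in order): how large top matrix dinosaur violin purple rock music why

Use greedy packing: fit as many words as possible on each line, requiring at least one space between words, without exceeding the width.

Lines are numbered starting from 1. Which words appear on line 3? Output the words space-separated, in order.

Answer: dinosaur

Derivation:
Line 1: ['how', 'large'] (min_width=9, slack=2)
Line 2: ['top', 'matrix'] (min_width=10, slack=1)
Line 3: ['dinosaur'] (min_width=8, slack=3)
Line 4: ['violin'] (min_width=6, slack=5)
Line 5: ['purple', 'rock'] (min_width=11, slack=0)
Line 6: ['music', 'why'] (min_width=9, slack=2)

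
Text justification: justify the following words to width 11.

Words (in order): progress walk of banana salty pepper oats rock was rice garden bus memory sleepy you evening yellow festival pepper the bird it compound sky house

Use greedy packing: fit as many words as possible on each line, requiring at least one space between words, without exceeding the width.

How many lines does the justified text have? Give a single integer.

Answer: 16

Derivation:
Line 1: ['progress'] (min_width=8, slack=3)
Line 2: ['walk', 'of'] (min_width=7, slack=4)
Line 3: ['banana'] (min_width=6, slack=5)
Line 4: ['salty'] (min_width=5, slack=6)
Line 5: ['pepper', 'oats'] (min_width=11, slack=0)
Line 6: ['rock', 'was'] (min_width=8, slack=3)
Line 7: ['rice', 'garden'] (min_width=11, slack=0)
Line 8: ['bus', 'memory'] (min_width=10, slack=1)
Line 9: ['sleepy', 'you'] (min_width=10, slack=1)
Line 10: ['evening'] (min_width=7, slack=4)
Line 11: ['yellow'] (min_width=6, slack=5)
Line 12: ['festival'] (min_width=8, slack=3)
Line 13: ['pepper', 'the'] (min_width=10, slack=1)
Line 14: ['bird', 'it'] (min_width=7, slack=4)
Line 15: ['compound'] (min_width=8, slack=3)
Line 16: ['sky', 'house'] (min_width=9, slack=2)
Total lines: 16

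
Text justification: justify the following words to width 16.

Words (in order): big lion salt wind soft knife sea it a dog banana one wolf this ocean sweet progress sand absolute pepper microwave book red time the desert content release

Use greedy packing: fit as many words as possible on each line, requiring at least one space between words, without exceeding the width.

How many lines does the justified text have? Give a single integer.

Line 1: ['big', 'lion', 'salt'] (min_width=13, slack=3)
Line 2: ['wind', 'soft', 'knife'] (min_width=15, slack=1)
Line 3: ['sea', 'it', 'a', 'dog'] (min_width=12, slack=4)
Line 4: ['banana', 'one', 'wolf'] (min_width=15, slack=1)
Line 5: ['this', 'ocean', 'sweet'] (min_width=16, slack=0)
Line 6: ['progress', 'sand'] (min_width=13, slack=3)
Line 7: ['absolute', 'pepper'] (min_width=15, slack=1)
Line 8: ['microwave', 'book'] (min_width=14, slack=2)
Line 9: ['red', 'time', 'the'] (min_width=12, slack=4)
Line 10: ['desert', 'content'] (min_width=14, slack=2)
Line 11: ['release'] (min_width=7, slack=9)
Total lines: 11

Answer: 11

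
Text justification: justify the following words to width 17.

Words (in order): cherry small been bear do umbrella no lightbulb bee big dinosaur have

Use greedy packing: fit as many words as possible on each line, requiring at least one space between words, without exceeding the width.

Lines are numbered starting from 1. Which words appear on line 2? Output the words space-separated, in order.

Answer: bear do umbrella

Derivation:
Line 1: ['cherry', 'small', 'been'] (min_width=17, slack=0)
Line 2: ['bear', 'do', 'umbrella'] (min_width=16, slack=1)
Line 3: ['no', 'lightbulb', 'bee'] (min_width=16, slack=1)
Line 4: ['big', 'dinosaur', 'have'] (min_width=17, slack=0)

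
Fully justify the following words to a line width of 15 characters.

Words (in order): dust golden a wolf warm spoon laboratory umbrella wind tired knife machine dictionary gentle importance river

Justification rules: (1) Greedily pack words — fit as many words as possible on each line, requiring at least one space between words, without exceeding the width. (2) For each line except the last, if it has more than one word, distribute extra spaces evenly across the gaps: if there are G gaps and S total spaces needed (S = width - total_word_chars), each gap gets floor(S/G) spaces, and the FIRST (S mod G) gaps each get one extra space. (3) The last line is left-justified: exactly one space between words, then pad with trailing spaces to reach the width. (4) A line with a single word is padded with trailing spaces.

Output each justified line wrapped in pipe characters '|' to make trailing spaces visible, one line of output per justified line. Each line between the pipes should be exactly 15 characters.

Line 1: ['dust', 'golden', 'a'] (min_width=13, slack=2)
Line 2: ['wolf', 'warm', 'spoon'] (min_width=15, slack=0)
Line 3: ['laboratory'] (min_width=10, slack=5)
Line 4: ['umbrella', 'wind'] (min_width=13, slack=2)
Line 5: ['tired', 'knife'] (min_width=11, slack=4)
Line 6: ['machine'] (min_width=7, slack=8)
Line 7: ['dictionary'] (min_width=10, slack=5)
Line 8: ['gentle'] (min_width=6, slack=9)
Line 9: ['importance'] (min_width=10, slack=5)
Line 10: ['river'] (min_width=5, slack=10)

Answer: |dust  golden  a|
|wolf warm spoon|
|laboratory     |
|umbrella   wind|
|tired     knife|
|machine        |
|dictionary     |
|gentle         |
|importance     |
|river          |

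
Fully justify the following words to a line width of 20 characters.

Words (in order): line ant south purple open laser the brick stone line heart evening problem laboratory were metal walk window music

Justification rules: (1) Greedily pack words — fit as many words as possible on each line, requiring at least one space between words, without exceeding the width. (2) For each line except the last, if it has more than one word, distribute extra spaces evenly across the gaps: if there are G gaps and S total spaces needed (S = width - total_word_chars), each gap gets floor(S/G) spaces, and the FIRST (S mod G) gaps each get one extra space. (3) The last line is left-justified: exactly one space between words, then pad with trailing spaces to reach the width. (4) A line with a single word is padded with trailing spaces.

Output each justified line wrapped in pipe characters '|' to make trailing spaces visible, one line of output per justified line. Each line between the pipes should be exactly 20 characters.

Answer: |line    ant    south|
|purple   open  laser|
|the brick stone line|
|heart        evening|
|problem   laboratory|
|were    metal   walk|
|window music        |

Derivation:
Line 1: ['line', 'ant', 'south'] (min_width=14, slack=6)
Line 2: ['purple', 'open', 'laser'] (min_width=17, slack=3)
Line 3: ['the', 'brick', 'stone', 'line'] (min_width=20, slack=0)
Line 4: ['heart', 'evening'] (min_width=13, slack=7)
Line 5: ['problem', 'laboratory'] (min_width=18, slack=2)
Line 6: ['were', 'metal', 'walk'] (min_width=15, slack=5)
Line 7: ['window', 'music'] (min_width=12, slack=8)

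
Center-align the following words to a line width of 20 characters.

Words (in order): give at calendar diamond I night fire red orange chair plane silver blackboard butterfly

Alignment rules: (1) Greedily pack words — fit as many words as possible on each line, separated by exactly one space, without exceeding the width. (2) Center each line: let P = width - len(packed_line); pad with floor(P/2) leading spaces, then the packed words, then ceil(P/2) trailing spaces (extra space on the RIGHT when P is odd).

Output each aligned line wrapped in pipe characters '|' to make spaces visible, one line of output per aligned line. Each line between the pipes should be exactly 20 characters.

Answer: |  give at calendar  |
|diamond I night fire|
|  red orange chair  |
|    plane silver    |
|blackboard butterfly|

Derivation:
Line 1: ['give', 'at', 'calendar'] (min_width=16, slack=4)
Line 2: ['diamond', 'I', 'night', 'fire'] (min_width=20, slack=0)
Line 3: ['red', 'orange', 'chair'] (min_width=16, slack=4)
Line 4: ['plane', 'silver'] (min_width=12, slack=8)
Line 5: ['blackboard', 'butterfly'] (min_width=20, slack=0)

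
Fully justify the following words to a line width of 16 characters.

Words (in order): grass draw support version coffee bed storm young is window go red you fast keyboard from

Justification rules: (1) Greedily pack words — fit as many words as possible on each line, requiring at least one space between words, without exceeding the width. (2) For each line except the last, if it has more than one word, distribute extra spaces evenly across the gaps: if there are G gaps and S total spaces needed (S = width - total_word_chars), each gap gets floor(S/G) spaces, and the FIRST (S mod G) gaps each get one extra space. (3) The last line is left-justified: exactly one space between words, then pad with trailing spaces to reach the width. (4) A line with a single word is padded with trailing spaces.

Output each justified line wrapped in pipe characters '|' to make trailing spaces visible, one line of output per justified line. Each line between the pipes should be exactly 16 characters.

Answer: |grass       draw|
|support  version|
|coffee bed storm|
|young  is window|
|go  red you fast|
|keyboard from   |

Derivation:
Line 1: ['grass', 'draw'] (min_width=10, slack=6)
Line 2: ['support', 'version'] (min_width=15, slack=1)
Line 3: ['coffee', 'bed', 'storm'] (min_width=16, slack=0)
Line 4: ['young', 'is', 'window'] (min_width=15, slack=1)
Line 5: ['go', 'red', 'you', 'fast'] (min_width=15, slack=1)
Line 6: ['keyboard', 'from'] (min_width=13, slack=3)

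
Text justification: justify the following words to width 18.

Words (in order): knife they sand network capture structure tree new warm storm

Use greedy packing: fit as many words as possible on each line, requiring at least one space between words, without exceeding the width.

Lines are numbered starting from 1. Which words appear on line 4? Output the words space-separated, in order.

Answer: warm storm

Derivation:
Line 1: ['knife', 'they', 'sand'] (min_width=15, slack=3)
Line 2: ['network', 'capture'] (min_width=15, slack=3)
Line 3: ['structure', 'tree', 'new'] (min_width=18, slack=0)
Line 4: ['warm', 'storm'] (min_width=10, slack=8)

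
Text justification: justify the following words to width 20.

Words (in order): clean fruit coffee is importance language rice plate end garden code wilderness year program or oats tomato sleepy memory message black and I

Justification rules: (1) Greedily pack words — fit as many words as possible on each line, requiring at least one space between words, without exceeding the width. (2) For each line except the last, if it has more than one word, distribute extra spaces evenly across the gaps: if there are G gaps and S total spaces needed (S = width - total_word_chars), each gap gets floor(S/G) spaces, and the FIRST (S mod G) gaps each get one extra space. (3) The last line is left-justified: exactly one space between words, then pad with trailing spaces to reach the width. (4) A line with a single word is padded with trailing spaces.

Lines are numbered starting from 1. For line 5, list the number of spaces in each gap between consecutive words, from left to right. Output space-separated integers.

Line 1: ['clean', 'fruit', 'coffee'] (min_width=18, slack=2)
Line 2: ['is', 'importance'] (min_width=13, slack=7)
Line 3: ['language', 'rice', 'plate'] (min_width=19, slack=1)
Line 4: ['end', 'garden', 'code'] (min_width=15, slack=5)
Line 5: ['wilderness', 'year'] (min_width=15, slack=5)
Line 6: ['program', 'or', 'oats'] (min_width=15, slack=5)
Line 7: ['tomato', 'sleepy', 'memory'] (min_width=20, slack=0)
Line 8: ['message', 'black', 'and', 'I'] (min_width=19, slack=1)

Answer: 6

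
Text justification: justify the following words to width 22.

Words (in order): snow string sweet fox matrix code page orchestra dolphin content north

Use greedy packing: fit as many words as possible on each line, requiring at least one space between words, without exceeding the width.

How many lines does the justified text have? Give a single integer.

Answer: 4

Derivation:
Line 1: ['snow', 'string', 'sweet', 'fox'] (min_width=21, slack=1)
Line 2: ['matrix', 'code', 'page'] (min_width=16, slack=6)
Line 3: ['orchestra', 'dolphin'] (min_width=17, slack=5)
Line 4: ['content', 'north'] (min_width=13, slack=9)
Total lines: 4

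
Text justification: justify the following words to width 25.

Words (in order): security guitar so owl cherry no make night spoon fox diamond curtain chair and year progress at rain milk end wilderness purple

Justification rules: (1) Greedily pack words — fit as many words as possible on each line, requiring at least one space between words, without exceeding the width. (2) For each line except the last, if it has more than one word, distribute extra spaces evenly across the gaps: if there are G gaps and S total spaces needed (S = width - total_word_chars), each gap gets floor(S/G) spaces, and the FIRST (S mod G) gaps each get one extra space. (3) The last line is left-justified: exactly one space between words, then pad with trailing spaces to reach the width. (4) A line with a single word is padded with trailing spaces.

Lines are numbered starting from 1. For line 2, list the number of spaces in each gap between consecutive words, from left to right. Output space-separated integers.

Answer: 3 3 2

Derivation:
Line 1: ['security', 'guitar', 'so', 'owl'] (min_width=22, slack=3)
Line 2: ['cherry', 'no', 'make', 'night'] (min_width=20, slack=5)
Line 3: ['spoon', 'fox', 'diamond', 'curtain'] (min_width=25, slack=0)
Line 4: ['chair', 'and', 'year', 'progress'] (min_width=23, slack=2)
Line 5: ['at', 'rain', 'milk', 'end'] (min_width=16, slack=9)
Line 6: ['wilderness', 'purple'] (min_width=17, slack=8)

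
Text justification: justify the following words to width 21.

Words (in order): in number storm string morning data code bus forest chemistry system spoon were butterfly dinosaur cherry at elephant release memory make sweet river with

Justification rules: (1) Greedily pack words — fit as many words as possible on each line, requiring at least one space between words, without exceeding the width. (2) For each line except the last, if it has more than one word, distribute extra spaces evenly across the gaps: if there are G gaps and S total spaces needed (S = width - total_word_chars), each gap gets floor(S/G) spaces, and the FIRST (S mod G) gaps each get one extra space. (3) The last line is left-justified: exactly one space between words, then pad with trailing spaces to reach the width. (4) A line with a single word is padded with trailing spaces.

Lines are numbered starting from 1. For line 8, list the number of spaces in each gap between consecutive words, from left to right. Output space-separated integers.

Line 1: ['in', 'number', 'storm'] (min_width=15, slack=6)
Line 2: ['string', 'morning', 'data'] (min_width=19, slack=2)
Line 3: ['code', 'bus', 'forest'] (min_width=15, slack=6)
Line 4: ['chemistry', 'system'] (min_width=16, slack=5)
Line 5: ['spoon', 'were', 'butterfly'] (min_width=20, slack=1)
Line 6: ['dinosaur', 'cherry', 'at'] (min_width=18, slack=3)
Line 7: ['elephant', 'release'] (min_width=16, slack=5)
Line 8: ['memory', 'make', 'sweet'] (min_width=17, slack=4)
Line 9: ['river', 'with'] (min_width=10, slack=11)

Answer: 3 3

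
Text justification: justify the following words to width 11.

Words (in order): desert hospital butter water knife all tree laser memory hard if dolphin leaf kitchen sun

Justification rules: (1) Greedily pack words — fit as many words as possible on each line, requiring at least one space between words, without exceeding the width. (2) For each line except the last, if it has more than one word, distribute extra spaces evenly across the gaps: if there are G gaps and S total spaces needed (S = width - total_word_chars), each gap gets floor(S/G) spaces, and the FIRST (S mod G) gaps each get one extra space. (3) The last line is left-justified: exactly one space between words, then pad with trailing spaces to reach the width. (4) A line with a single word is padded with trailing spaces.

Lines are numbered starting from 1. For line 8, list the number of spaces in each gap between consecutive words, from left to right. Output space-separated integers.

Line 1: ['desert'] (min_width=6, slack=5)
Line 2: ['hospital'] (min_width=8, slack=3)
Line 3: ['butter'] (min_width=6, slack=5)
Line 4: ['water', 'knife'] (min_width=11, slack=0)
Line 5: ['all', 'tree'] (min_width=8, slack=3)
Line 6: ['laser'] (min_width=5, slack=6)
Line 7: ['memory', 'hard'] (min_width=11, slack=0)
Line 8: ['if', 'dolphin'] (min_width=10, slack=1)
Line 9: ['leaf'] (min_width=4, slack=7)
Line 10: ['kitchen', 'sun'] (min_width=11, slack=0)

Answer: 2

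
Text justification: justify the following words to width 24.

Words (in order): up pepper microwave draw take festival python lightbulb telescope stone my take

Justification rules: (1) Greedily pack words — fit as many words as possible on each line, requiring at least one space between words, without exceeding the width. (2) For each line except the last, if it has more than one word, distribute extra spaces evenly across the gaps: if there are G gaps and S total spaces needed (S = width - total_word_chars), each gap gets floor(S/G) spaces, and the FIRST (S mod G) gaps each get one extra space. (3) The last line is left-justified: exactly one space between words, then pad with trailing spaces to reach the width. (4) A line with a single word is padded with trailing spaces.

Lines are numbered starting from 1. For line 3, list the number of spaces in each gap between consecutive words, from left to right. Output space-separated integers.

Answer: 6

Derivation:
Line 1: ['up', 'pepper', 'microwave', 'draw'] (min_width=24, slack=0)
Line 2: ['take', 'festival', 'python'] (min_width=20, slack=4)
Line 3: ['lightbulb', 'telescope'] (min_width=19, slack=5)
Line 4: ['stone', 'my', 'take'] (min_width=13, slack=11)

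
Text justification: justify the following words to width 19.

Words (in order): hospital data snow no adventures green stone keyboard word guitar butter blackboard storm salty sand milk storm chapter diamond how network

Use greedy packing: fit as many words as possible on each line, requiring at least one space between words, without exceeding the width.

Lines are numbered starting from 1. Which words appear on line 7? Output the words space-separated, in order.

Line 1: ['hospital', 'data', 'snow'] (min_width=18, slack=1)
Line 2: ['no', 'adventures', 'green'] (min_width=19, slack=0)
Line 3: ['stone', 'keyboard', 'word'] (min_width=19, slack=0)
Line 4: ['guitar', 'butter'] (min_width=13, slack=6)
Line 5: ['blackboard', 'storm'] (min_width=16, slack=3)
Line 6: ['salty', 'sand', 'milk'] (min_width=15, slack=4)
Line 7: ['storm', 'chapter'] (min_width=13, slack=6)
Line 8: ['diamond', 'how', 'network'] (min_width=19, slack=0)

Answer: storm chapter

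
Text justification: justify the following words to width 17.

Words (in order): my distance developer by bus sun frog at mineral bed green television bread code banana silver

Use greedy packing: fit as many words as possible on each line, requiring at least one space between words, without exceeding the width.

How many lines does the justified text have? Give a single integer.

Line 1: ['my', 'distance'] (min_width=11, slack=6)
Line 2: ['developer', 'by', 'bus'] (min_width=16, slack=1)
Line 3: ['sun', 'frog', 'at'] (min_width=11, slack=6)
Line 4: ['mineral', 'bed', 'green'] (min_width=17, slack=0)
Line 5: ['television', 'bread'] (min_width=16, slack=1)
Line 6: ['code', 'banana'] (min_width=11, slack=6)
Line 7: ['silver'] (min_width=6, slack=11)
Total lines: 7

Answer: 7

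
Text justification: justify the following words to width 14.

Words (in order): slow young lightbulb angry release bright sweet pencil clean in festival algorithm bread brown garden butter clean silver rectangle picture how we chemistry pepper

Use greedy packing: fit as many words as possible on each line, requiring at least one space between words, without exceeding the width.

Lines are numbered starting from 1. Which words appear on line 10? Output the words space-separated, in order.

Line 1: ['slow', 'young'] (min_width=10, slack=4)
Line 2: ['lightbulb'] (min_width=9, slack=5)
Line 3: ['angry', 'release'] (min_width=13, slack=1)
Line 4: ['bright', 'sweet'] (min_width=12, slack=2)
Line 5: ['pencil', 'clean'] (min_width=12, slack=2)
Line 6: ['in', 'festival'] (min_width=11, slack=3)
Line 7: ['algorithm'] (min_width=9, slack=5)
Line 8: ['bread', 'brown'] (min_width=11, slack=3)
Line 9: ['garden', 'butter'] (min_width=13, slack=1)
Line 10: ['clean', 'silver'] (min_width=12, slack=2)
Line 11: ['rectangle'] (min_width=9, slack=5)
Line 12: ['picture', 'how', 'we'] (min_width=14, slack=0)
Line 13: ['chemistry'] (min_width=9, slack=5)
Line 14: ['pepper'] (min_width=6, slack=8)

Answer: clean silver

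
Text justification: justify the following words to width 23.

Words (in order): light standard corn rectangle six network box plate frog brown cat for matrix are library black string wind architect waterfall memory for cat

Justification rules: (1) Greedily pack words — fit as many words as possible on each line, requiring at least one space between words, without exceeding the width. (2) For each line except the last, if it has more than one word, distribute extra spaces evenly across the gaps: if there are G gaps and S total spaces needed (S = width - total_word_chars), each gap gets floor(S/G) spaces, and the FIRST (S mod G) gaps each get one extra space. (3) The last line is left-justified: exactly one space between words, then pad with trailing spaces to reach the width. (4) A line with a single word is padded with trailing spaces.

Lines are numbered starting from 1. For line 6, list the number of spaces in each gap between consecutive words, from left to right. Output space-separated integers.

Line 1: ['light', 'standard', 'corn'] (min_width=19, slack=4)
Line 2: ['rectangle', 'six', 'network'] (min_width=21, slack=2)
Line 3: ['box', 'plate', 'frog', 'brown'] (min_width=20, slack=3)
Line 4: ['cat', 'for', 'matrix', 'are'] (min_width=18, slack=5)
Line 5: ['library', 'black', 'string'] (min_width=20, slack=3)
Line 6: ['wind', 'architect'] (min_width=14, slack=9)
Line 7: ['waterfall', 'memory', 'for'] (min_width=20, slack=3)
Line 8: ['cat'] (min_width=3, slack=20)

Answer: 10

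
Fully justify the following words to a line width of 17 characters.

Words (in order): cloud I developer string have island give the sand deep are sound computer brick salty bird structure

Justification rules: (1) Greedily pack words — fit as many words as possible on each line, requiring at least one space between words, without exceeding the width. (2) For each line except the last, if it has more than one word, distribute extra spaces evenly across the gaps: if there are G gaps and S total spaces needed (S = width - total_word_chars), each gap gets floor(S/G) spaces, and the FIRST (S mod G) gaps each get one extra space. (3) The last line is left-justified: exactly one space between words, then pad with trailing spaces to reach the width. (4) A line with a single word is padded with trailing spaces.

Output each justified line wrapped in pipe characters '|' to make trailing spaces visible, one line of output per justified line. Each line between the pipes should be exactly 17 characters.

Line 1: ['cloud', 'I', 'developer'] (min_width=17, slack=0)
Line 2: ['string', 'have'] (min_width=11, slack=6)
Line 3: ['island', 'give', 'the'] (min_width=15, slack=2)
Line 4: ['sand', 'deep', 'are'] (min_width=13, slack=4)
Line 5: ['sound', 'computer'] (min_width=14, slack=3)
Line 6: ['brick', 'salty', 'bird'] (min_width=16, slack=1)
Line 7: ['structure'] (min_width=9, slack=8)

Answer: |cloud I developer|
|string       have|
|island  give  the|
|sand   deep   are|
|sound    computer|
|brick  salty bird|
|structure        |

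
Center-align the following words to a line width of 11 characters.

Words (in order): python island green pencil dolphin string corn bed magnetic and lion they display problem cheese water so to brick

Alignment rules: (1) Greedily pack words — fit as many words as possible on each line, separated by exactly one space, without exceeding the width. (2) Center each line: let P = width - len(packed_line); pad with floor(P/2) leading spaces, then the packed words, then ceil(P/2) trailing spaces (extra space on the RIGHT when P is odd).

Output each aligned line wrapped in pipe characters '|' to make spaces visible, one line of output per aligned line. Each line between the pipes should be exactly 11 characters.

Line 1: ['python'] (min_width=6, slack=5)
Line 2: ['island'] (min_width=6, slack=5)
Line 3: ['green'] (min_width=5, slack=6)
Line 4: ['pencil'] (min_width=6, slack=5)
Line 5: ['dolphin'] (min_width=7, slack=4)
Line 6: ['string', 'corn'] (min_width=11, slack=0)
Line 7: ['bed'] (min_width=3, slack=8)
Line 8: ['magnetic'] (min_width=8, slack=3)
Line 9: ['and', 'lion'] (min_width=8, slack=3)
Line 10: ['they'] (min_width=4, slack=7)
Line 11: ['display'] (min_width=7, slack=4)
Line 12: ['problem'] (min_width=7, slack=4)
Line 13: ['cheese'] (min_width=6, slack=5)
Line 14: ['water', 'so', 'to'] (min_width=11, slack=0)
Line 15: ['brick'] (min_width=5, slack=6)

Answer: |  python   |
|  island   |
|   green   |
|  pencil   |
|  dolphin  |
|string corn|
|    bed    |
| magnetic  |
| and lion  |
|   they    |
|  display  |
|  problem  |
|  cheese   |
|water so to|
|   brick   |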